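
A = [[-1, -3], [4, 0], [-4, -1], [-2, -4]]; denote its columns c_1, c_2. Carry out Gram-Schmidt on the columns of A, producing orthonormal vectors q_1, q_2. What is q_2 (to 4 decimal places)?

c_1 = (-1, 4, -4, -2); ‖c_1‖ = 6.0828, so q_1 = (-0.1644, 0.6576, -0.6576, -0.3288).
q_1·c_2 = (-0.1644)·(-3) + 0.6576·0 + (-0.6576)·(-1) + (-0.3288)·(-4) = 2.4660.
u_2 = c_2 − 2.4660·q_1 = (-2.5946, -1.6216, 0.6216, -3.1892).
‖u_2‖ = 4.4631, so q_2 = (-0.5813, -0.3633, 0.1393, -0.7146).

q_2 = (-0.5813, -0.3633, 0.1393, -0.7146)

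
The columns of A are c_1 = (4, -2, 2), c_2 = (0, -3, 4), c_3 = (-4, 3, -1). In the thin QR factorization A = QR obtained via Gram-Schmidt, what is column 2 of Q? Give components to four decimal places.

q_2 = (-0.5687, -0.4468, 0.6906)

c_1 = (4, -2, 2); ‖c_1‖ = 4.8990, so q_1 = (0.8165, -0.4082, 0.4082).
q_1·c_2 = 0.8165·0 + (-0.4082)·(-3) + 0.4082·4 = 2.8577.
u_2 = c_2 − 2.8577·q_1 = (-2.3333, -1.8333, 2.8333).
‖u_2‖ = 4.1028, so q_2 = (-0.5687, -0.4468, 0.6906).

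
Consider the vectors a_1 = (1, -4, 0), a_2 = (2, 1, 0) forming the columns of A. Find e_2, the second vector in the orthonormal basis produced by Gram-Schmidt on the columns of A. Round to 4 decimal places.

a_1 = (1, -4, 0); ‖a_1‖ = 4.1231, so e_1 = (0.2425, -0.9701, 0.0000).
e_1·a_2 = 0.2425·2 + (-0.9701)·1 + 0.0000·0 = -0.4851.
u_2 = a_2 + 0.4851·e_1 = (2.1176, 0.5294, 0.0000).
‖u_2‖ = 2.1828, so e_2 = (0.9701, 0.2425, 0.0000).

e_2 = (0.9701, 0.2425, 0.0000)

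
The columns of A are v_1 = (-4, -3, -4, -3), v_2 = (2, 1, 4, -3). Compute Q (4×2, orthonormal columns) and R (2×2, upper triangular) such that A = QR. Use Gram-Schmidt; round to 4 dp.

Q = [[-0.5657, 0.1155], [-0.4243, -0.0165], [-0.5657, 0.5279], [-0.4243, -0.8413]], R = [[7.0711, -2.5456], [0.0000, 4.8497]]

v_1 = (-4, -3, -4, -3); ‖v_1‖ = 7.0711, so e_1 = (-0.5657, -0.4243, -0.5657, -0.4243).
e_1·v_2 = (-0.5657)·2 + (-0.4243)·1 + (-0.5657)·4 + (-0.4243)·(-3) = -2.5456.
u_2 = v_2 + 2.5456·e_1 = (0.5600, -0.0800, 2.5600, -4.0800).
‖u_2‖ = 4.8497, so e_2 = (0.1155, -0.0165, 0.5279, -0.8413).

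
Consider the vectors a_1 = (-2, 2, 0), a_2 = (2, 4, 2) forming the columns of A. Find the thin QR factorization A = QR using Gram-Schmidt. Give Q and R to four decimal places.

Q = [[-0.7071, 0.6396], [0.7071, 0.6396], [0.0000, 0.4264]], R = [[2.8284, 1.4142], [0.0000, 4.6904]]

q_1 = a_1/‖a_1‖ = (-2, 2, 0)/2.8284 = (-0.7071, 0.7071, 0.0000).
r_{12} = q_1·a_2 = 1.4142.
u_2 = a_2 − 1.4142·q_1 = (3.0000, 3.0000, 2.0000).
‖u_2‖ = 4.6904, so q_2 = (0.6396, 0.6396, 0.4264).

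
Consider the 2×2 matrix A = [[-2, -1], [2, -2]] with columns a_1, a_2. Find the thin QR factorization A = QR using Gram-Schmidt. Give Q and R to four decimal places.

a_1 = (-2, 2); ‖a_1‖ = 2.8284, so q_1 = (-0.7071, 0.7071).
q_1·a_2 = (-0.7071)·(-1) + 0.7071·(-2) = -0.7071.
u_2 = a_2 + 0.7071·q_1 = (-1.5000, -1.5000).
‖u_2‖ = 2.1213, so q_2 = (-0.7071, -0.7071).

Q = [[-0.7071, -0.7071], [0.7071, -0.7071]], R = [[2.8284, -0.7071], [0.0000, 2.1213]]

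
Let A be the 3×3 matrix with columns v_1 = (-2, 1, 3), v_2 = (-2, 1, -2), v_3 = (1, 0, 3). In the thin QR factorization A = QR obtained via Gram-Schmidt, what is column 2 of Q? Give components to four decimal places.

q_2 = (-0.7171, 0.3586, -0.5976)

v_1 = (-2, 1, 3); ‖v_1‖ = 3.7417, so q_1 = (-0.5345, 0.2673, 0.8018).
q_1·v_2 = (-0.5345)·(-2) + 0.2673·1 + 0.8018·(-2) = -0.2673.
u_2 = v_2 + 0.2673·q_1 = (-2.1429, 1.0714, -1.7857).
‖u_2‖ = 2.9881, so q_2 = (-0.7171, 0.3586, -0.5976).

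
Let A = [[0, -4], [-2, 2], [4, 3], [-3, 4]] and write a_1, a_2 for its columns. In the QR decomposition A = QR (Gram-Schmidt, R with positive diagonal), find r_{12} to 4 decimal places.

r_{12} = -0.7428

a_1 = (0, -2, 4, -3); ‖a_1‖ = 5.3852, so e_1 = (0.0000, -0.3714, 0.7428, -0.5571).
r_{12} = e_1·a_2 = -0.7428.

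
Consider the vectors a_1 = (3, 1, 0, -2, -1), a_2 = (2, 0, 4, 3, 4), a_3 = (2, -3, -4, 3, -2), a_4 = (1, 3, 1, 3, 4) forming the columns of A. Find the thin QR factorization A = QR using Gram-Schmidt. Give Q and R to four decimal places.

Q = [[0.7746, 0.4224, 0.4670, 0.0227], [0.2582, 0.0402, -0.4585, 0.7638], [0.0000, 0.6035, -0.4760, -0.5072], [-0.5164, 0.3721, 0.5600, 0.2686], [-0.2582, 0.5632, -0.1775, 0.2945]], R = [[3.8730, -1.0328, -0.2582, -1.0328], [0.0000, 6.6282, -1.6998, 4.5160], [0.0000, 0.0000, 6.2485, -0.4145], [0.0000, 0.0000, 0.0000, 3.7904]]

e_1 = a_1/‖a_1‖ = (3, 1, 0, -2, -1)/3.8730 = (0.7746, 0.2582, 0.0000, -0.5164, -0.2582).
r_{12} = e_1·a_2 = -1.0328.
u_2 = a_2 + 1.0328·e_1 = (2.8000, 0.2667, 4.0000, 2.4667, 3.7333).
‖u_2‖ = 6.6282, so e_2 = (0.4224, 0.0402, 0.6035, 0.3721, 0.5632).
r_{13} = e_1·a_3 = -0.2582; r_{23} = e_2·a_3 = -1.6998.
u_3 = a_3 + 0.2582·e_1 + 1.6998·e_2 = (2.9181, -2.8649, -2.9742, 3.4992, -1.1093).
‖u_3‖ = 6.2485, so e_3 = (0.4670, -0.4585, -0.4760, 0.5600, -0.1775).
r_{14} = e_1·a_4 = -1.0328; r_{24} = e_2·a_4 = 4.5160; r_{34} = e_3·a_4 = -0.4145.
u_4 = a_4 + 1.0328·e_1 − 4.5160·e_2 + 0.4145·e_3 = (0.0859, 2.8949, -1.9227, 1.0182, 1.1161).
‖u_4‖ = 3.7904, so e_4 = (0.0227, 0.7638, -0.5072, 0.2686, 0.2945).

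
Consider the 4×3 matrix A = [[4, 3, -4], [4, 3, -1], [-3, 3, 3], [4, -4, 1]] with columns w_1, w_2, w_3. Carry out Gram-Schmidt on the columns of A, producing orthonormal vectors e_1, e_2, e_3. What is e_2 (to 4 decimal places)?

w_1 = (4, 4, -3, 4); ‖w_1‖ = 7.5498, so e_1 = (0.5298, 0.5298, -0.3974, 0.5298).
e_1·w_2 = 0.5298·3 + 0.5298·3 + (-0.3974)·3 + 0.5298·(-4) = -0.1325.
u_2 = w_2 + 0.1325·e_1 = (3.0702, 3.0702, 2.9474, -3.9298).
‖u_2‖ = 6.5561, so e_2 = (0.4683, 0.4683, 0.4496, -0.5994).

e_2 = (0.4683, 0.4683, 0.4496, -0.5994)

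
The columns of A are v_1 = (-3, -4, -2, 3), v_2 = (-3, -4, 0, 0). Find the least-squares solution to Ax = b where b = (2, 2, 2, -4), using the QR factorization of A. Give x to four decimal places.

q_1 = v_1/‖v_1‖ = (-3, -4, -2, 3)/6.1644 = (-0.4867, -0.6489, -0.3244, 0.4867).
r_{12} = q_1·v_2 = 4.0555.
u_2 = v_2 − 4.0555·q_1 = (-1.0263, -1.3684, 1.3158, -1.9737).
‖u_2‖ = 2.9245, so q_2 = (-0.3509, -0.4679, 0.4499, -0.6749).
Qᵀb = (-4.8666, 1.9617).
Back-substitute: x_2 = 1.9617/2.9245 = 0.6708.
x_1 = (-4.8666 − 4.0555·0.6708)/6.1644 = -1.2308.

x = (-1.2308, 0.6708)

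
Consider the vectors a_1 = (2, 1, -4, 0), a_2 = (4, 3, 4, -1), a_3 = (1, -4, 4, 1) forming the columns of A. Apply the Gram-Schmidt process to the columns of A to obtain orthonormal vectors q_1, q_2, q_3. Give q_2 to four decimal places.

q_2 = (0.7007, 0.5069, 0.4771, -0.1565)

a_1 = (2, 1, -4, 0); ‖a_1‖ = 4.5826, so q_1 = (0.4364, 0.2182, -0.8729, 0.0000).
q_1·a_2 = 0.4364·4 + 0.2182·3 + (-0.8729)·4 + 0.0000·(-1) = -1.0911.
u_2 = a_2 + 1.0911·q_1 = (4.4762, 3.2381, 3.0476, -1.0000).
‖u_2‖ = 6.3882, so q_2 = (0.7007, 0.5069, 0.4771, -0.1565).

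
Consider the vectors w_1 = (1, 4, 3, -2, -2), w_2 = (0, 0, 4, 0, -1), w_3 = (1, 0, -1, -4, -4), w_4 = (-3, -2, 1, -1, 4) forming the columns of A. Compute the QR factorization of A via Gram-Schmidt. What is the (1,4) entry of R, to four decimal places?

r_{14} = -2.4010

w_1 = (1, 4, 3, -2, -2); ‖w_1‖ = 5.8310, so e_1 = (0.1715, 0.6860, 0.5145, -0.3430, -0.3430).
r_{14} = e_1·w_4 = -2.4010.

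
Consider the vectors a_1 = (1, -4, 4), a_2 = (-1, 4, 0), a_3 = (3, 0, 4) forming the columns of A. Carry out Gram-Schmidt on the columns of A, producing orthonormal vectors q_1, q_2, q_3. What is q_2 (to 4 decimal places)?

q_2 = (-0.1689, 0.6755, 0.7177)

a_1 = (1, -4, 4); ‖a_1‖ = 5.7446, so q_1 = (0.1741, -0.6963, 0.6963).
q_1·a_2 = 0.1741·(-1) + (-0.6963)·4 + 0.6963·0 = -2.9593.
u_2 = a_2 + 2.9593·q_1 = (-0.4848, 1.9394, 2.0606).
‖u_2‖ = 2.8710, so q_2 = (-0.1689, 0.6755, 0.7177).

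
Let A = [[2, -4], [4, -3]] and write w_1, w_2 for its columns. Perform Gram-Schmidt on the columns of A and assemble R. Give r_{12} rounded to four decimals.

w_1 = (2, 4); ‖w_1‖ = 4.4721, so q_1 = (0.4472, 0.8944).
r_{12} = q_1·w_2 = -4.4721.

r_{12} = -4.4721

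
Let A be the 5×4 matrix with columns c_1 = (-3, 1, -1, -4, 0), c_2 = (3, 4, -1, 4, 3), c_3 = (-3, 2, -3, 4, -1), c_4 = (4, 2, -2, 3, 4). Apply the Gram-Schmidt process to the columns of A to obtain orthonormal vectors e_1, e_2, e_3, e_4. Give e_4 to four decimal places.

e_4 = (0.1520, -0.5317, -0.7272, -0.0652, 0.4014)

c_1 = (-3, 1, -1, -4, 0); ‖c_1‖ = 5.1962, so e_1 = (-0.5774, 0.1925, -0.1925, -0.7698, 0.0000).
e_1·c_2 = (-0.5774)·3 + 0.1925·4 + (-0.1925)·(-1) + (-0.7698)·4 + 0.0000·3 = -3.8490.
u_2 = c_2 + 3.8490·e_1 = (0.7778, 4.7407, -1.7407, 1.0370, 3.0000).
‖u_2‖ = 6.0154, so e_2 = (0.1293, 0.7881, -0.2894, 0.1724, 0.4987).
e_1·c_3 = (-0.5774)·(-3) + 0.1925·2 + (-0.1925)·(-3) + (-0.7698)·4 + 0.0000·(-1) = -0.3849; e_2·c_3 = 0.1293·(-3) + 0.7881·2 + (-0.2894)·(-3) + 0.1724·4 + 0.4987·(-1) = 2.2473.
u_3 = c_3 + 0.3849·e_1 − 2.2473·e_2 = (-3.5128, 0.3030, -2.4237, 3.3163, -2.1208).
‖u_3‖ = 5.8139, so e_3 = (-0.6042, 0.0521, -0.4169, 0.5704, -0.3648).
e_1·c_4 = (-0.5774)·4 + 0.1925·2 + (-0.1925)·(-2) + (-0.7698)·3 + 0.0000·4 = -3.8490; e_2·c_4 = 0.1293·4 + 0.7881·2 + (-0.2894)·(-2) + 0.1724·3 + 0.4987·4 = 5.1842; e_3·c_4 = (-0.6042)·4 + 0.0521·2 + (-0.4169)·(-2) + 0.5704·3 + (-0.3648)·4 = -1.2267.
u_4 = c_4 + 3.8490·e_1 − 5.1842·e_2 + 1.2267·e_3 = (0.3663, -1.2810, -1.7519, -0.1570, 0.9671).
‖u_4‖ = 2.4092, so e_4 = (0.1520, -0.5317, -0.7272, -0.0652, 0.4014).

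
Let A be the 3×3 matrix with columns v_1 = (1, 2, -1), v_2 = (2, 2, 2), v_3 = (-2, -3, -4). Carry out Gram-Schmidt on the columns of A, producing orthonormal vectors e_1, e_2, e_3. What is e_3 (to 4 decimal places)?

e_3 = (0.8018, -0.5345, -0.2673)

v_1 = (1, 2, -1); ‖v_1‖ = 2.4495, so e_1 = (0.4082, 0.8165, -0.4082).
e_1·v_2 = 0.4082·2 + 0.8165·2 + (-0.4082)·2 = 1.6330.
u_2 = v_2 − 1.6330·e_1 = (1.3333, 0.6667, 2.6667).
‖u_2‖ = 3.0551, so e_2 = (0.4364, 0.2182, 0.8729).
e_1·v_3 = 0.4082·(-2) + 0.8165·(-3) + (-0.4082)·(-4) = -1.6330; e_2·v_3 = 0.4364·(-2) + 0.2182·(-3) + 0.8729·(-4) = -5.0190.
u_3 = v_3 + 1.6330·e_1 + 5.0190·e_2 = (0.8571, -0.5714, -0.2857).
‖u_3‖ = 1.0690, so e_3 = (0.8018, -0.5345, -0.2673).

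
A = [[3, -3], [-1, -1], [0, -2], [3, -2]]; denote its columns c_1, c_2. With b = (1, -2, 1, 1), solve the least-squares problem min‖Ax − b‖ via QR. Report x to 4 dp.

e_1 = c_1/‖c_1‖ = (3, -1, 0, 3)/4.3589 = (0.6882, -0.2294, 0.0000, 0.6882).
r_{12} = e_1·c_2 = -3.2118.
u_2 = c_2 + 3.2118·e_1 = (-0.7895, -1.7368, -2.0000, 0.2105).
‖u_2‖ = 2.7720, so e_2 = (-0.2848, -0.6266, -0.7215, 0.0759).
Qᵀb = (1.8353, 0.3228).
Back-substitute: x_2 = 0.3228/2.7720 = 0.1164.
x_1 = (1.8353 + 3.2118·0.1164)/4.3589 = 0.5068.

x = (0.5068, 0.1164)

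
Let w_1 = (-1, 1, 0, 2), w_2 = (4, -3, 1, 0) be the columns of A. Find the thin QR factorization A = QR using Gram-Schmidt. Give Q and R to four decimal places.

Q = [[-0.4082, 0.6709], [0.4082, -0.4341], [0.0000, 0.2368], [0.8165, 0.5525]], R = [[2.4495, -2.8577], [0.0000, 4.2230]]

w_1 = (-1, 1, 0, 2); ‖w_1‖ = 2.4495, so e_1 = (-0.4082, 0.4082, 0.0000, 0.8165).
e_1·w_2 = (-0.4082)·4 + 0.4082·(-3) + 0.0000·1 + 0.8165·0 = -2.8577.
u_2 = w_2 + 2.8577·e_1 = (2.8333, -1.8333, 1.0000, 2.3333).
‖u_2‖ = 4.2230, so e_2 = (0.6709, -0.4341, 0.2368, 0.5525).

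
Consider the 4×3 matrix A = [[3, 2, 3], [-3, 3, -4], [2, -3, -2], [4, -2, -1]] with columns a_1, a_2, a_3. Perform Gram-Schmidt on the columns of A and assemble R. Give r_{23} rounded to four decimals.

r_{23} = 1.8223

a_1 = (3, -3, 2, 4); ‖a_1‖ = 6.1644, so q_1 = (0.4867, -0.4867, 0.3244, 0.6489).
q_1·a_2 = 0.4867·2 + (-0.4867)·3 + 0.3244·(-3) + 0.6489·(-2) = -2.7578.
u_2 = a_2 + 2.7578·q_1 = (3.3421, 1.6579, -2.1053, -0.2105).
‖u_2‖ = 4.2889, so q_2 = (0.7792, 0.3866, -0.4909, -0.0491).
r_{23} = q_2·a_3 = 1.8223.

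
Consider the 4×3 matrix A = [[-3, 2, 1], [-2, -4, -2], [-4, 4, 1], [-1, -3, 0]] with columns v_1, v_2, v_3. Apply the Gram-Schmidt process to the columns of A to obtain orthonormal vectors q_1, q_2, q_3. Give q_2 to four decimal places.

q_2 = (0.1406, -0.7395, 0.3958, -0.5260)

v_1 = (-3, -2, -4, -1); ‖v_1‖ = 5.4772, so q_1 = (-0.5477, -0.3651, -0.7303, -0.1826).
q_1·v_2 = (-0.5477)·2 + (-0.3651)·(-4) + (-0.7303)·4 + (-0.1826)·(-3) = -2.0083.
u_2 = v_2 + 2.0083·q_1 = (0.9000, -4.7333, 2.5333, -3.3667).
‖u_2‖ = 6.4005, so q_2 = (0.1406, -0.7395, 0.3958, -0.5260).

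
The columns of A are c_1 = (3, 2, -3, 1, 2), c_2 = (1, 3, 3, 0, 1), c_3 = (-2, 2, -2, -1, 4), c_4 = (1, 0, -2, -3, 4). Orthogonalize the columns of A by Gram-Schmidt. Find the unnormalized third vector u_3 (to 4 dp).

c_1 = (3, 2, -3, 1, 2); ‖c_1‖ = 5.1962, so q_1 = (0.5774, 0.3849, -0.5774, 0.1925, 0.3849).
q_1·c_2 = 0.5774·1 + 0.3849·3 + (-0.5774)·3 + 0.1925·0 + 0.3849·1 = 0.3849.
u_2 = c_2 − 0.3849·q_1 = (0.7778, 2.8519, 3.2222, -0.0741, 0.8519).
‖u_2‖ = 4.4555, so q_2 = (0.1746, 0.6401, 0.7232, -0.0166, 0.1912).
q_1·c_3 = 0.5774·(-2) + 0.3849·2 + (-0.5774)·(-2) + 0.1925·(-1) + 0.3849·4 = 2.1170; q_2·c_3 = 0.1746·(-2) + 0.6401·2 + 0.7232·(-2) + (-0.0166)·(-1) + 0.1912·4 = 0.2660.
u_3 = c_3 − 2.1170·q_1 − 0.2660·q_2 = (-3.2687, 1.0149, -0.9701, -1.4030, 3.1343).

u_3 = (-3.2687, 1.0149, -0.9701, -1.4030, 3.1343)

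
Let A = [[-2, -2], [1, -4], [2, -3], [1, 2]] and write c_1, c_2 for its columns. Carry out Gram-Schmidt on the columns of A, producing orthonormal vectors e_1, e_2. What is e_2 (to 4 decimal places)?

c_1 = (-2, 1, 2, 1); ‖c_1‖ = 3.1623, so e_1 = (-0.6325, 0.3162, 0.6325, 0.3162).
e_1·c_2 = (-0.6325)·(-2) + 0.3162·(-4) + 0.6325·(-3) + 0.3162·2 = -1.2649.
u_2 = c_2 + 1.2649·e_1 = (-2.8000, -3.6000, -2.2000, 2.4000).
‖u_2‖ = 5.6036, so e_2 = (-0.4997, -0.6424, -0.3926, 0.4283).

e_2 = (-0.4997, -0.6424, -0.3926, 0.4283)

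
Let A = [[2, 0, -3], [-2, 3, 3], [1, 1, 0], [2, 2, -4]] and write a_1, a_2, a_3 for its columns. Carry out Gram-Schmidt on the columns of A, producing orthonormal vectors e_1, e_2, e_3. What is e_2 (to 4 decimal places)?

a_1 = (2, -2, 1, 2); ‖a_1‖ = 3.6056, so e_1 = (0.5547, -0.5547, 0.2774, 0.5547).
e_1·a_2 = 0.5547·0 + (-0.5547)·3 + 0.2774·1 + 0.5547·2 = -0.2774.
u_2 = a_2 + 0.2774·e_1 = (0.1538, 2.8462, 1.0769, 2.1538).
‖u_2‖ = 3.7314, so e_2 = (0.0412, 0.7628, 0.2886, 0.5772).

e_2 = (0.0412, 0.7628, 0.2886, 0.5772)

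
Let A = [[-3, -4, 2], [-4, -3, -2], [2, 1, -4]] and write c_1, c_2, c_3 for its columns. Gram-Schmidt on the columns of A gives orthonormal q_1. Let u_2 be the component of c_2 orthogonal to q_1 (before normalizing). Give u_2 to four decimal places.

c_1 = (-3, -4, 2); ‖c_1‖ = 5.3852, so q_1 = (-0.5571, -0.7428, 0.3714).
q_1·c_2 = (-0.5571)·(-4) + (-0.7428)·(-3) + 0.3714·1 = 4.8281.
u_2 = c_2 − 4.8281·q_1 = (-1.3103, 0.5862, -0.7931).

u_2 = (-1.3103, 0.5862, -0.7931)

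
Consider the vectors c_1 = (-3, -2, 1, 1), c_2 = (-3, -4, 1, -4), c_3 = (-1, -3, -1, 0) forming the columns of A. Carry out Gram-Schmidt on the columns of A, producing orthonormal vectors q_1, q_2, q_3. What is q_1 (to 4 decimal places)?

q_1 = c_1/‖c_1‖ = (-3, -2, 1, 1)/3.8730 = (-0.7746, -0.5164, 0.2582, 0.2582).

q_1 = (-0.7746, -0.5164, 0.2582, 0.2582)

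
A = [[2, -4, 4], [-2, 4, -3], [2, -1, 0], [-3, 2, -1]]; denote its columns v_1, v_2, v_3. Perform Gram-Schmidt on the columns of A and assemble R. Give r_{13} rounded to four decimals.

r_{13} = 3.7097

v_1 = (2, -2, 2, -3); ‖v_1‖ = 4.5826, so q_1 = (0.4364, -0.4364, 0.4364, -0.6547).
r_{13} = q_1·v_3 = 3.7097.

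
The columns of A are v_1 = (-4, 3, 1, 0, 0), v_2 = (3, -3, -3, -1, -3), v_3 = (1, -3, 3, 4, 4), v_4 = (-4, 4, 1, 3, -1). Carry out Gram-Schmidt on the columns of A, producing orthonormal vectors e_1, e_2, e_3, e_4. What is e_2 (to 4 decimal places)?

v_1 = (-4, 3, 1, 0, 0); ‖v_1‖ = 5.0990, so e_1 = (-0.7845, 0.5883, 0.1961, 0.0000, 0.0000).
e_1·v_2 = (-0.7845)·3 + 0.5883·(-3) + 0.1961·(-3) + 0.0000·(-1) + 0.0000·(-3) = -4.7068.
u_2 = v_2 + 4.7068·e_1 = (-0.6923, -0.2308, -2.0769, -1.0000, -3.0000).
‖u_2‖ = 3.8531, so e_2 = (-0.1797, -0.0599, -0.5390, -0.2595, -0.7786).

e_2 = (-0.1797, -0.0599, -0.5390, -0.2595, -0.7786)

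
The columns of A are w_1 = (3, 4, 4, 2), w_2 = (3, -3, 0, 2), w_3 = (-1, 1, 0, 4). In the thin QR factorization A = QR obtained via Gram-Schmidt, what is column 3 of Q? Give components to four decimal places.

e_3 = (-0.4593, 0.1131, -0.1979, 0.8586)

w_1 = (3, 4, 4, 2); ‖w_1‖ = 6.7082, so e_1 = (0.4472, 0.5963, 0.5963, 0.2981).
e_1·w_2 = 0.4472·3 + 0.5963·(-3) + 0.5963·0 + 0.2981·2 = 0.1491.
u_2 = w_2 − 0.1491·e_1 = (2.9333, -3.0889, -0.0889, 1.9556).
‖u_2‖ = 4.6880, so e_2 = (0.6257, -0.6589, -0.0190, 0.4171).
e_1·w_3 = 0.4472·(-1) + 0.5963·1 + 0.5963·0 + 0.2981·4 = 1.3416; e_2·w_3 = 0.6257·(-1) + (-0.6589)·1 + (-0.0190)·0 + 0.4171·4 = 0.3840.
u_3 = w_3 − 1.3416·e_1 − 0.3840·e_2 = (-1.8402, 0.4530, -0.7927, 3.4398).
‖u_3‖ = 4.0066, so e_3 = (-0.4593, 0.1131, -0.1979, 0.8586).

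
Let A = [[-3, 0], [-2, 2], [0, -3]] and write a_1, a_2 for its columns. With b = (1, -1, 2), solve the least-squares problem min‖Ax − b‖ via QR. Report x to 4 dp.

x = (-0.2941, -0.7059)

a_1 = (-3, -2, 0); ‖a_1‖ = 3.6056, so q_1 = (-0.8321, -0.5547, 0.0000).
q_1·a_2 = (-0.8321)·0 + (-0.5547)·2 + 0.0000·(-3) = -1.1094.
u_2 = a_2 + 1.1094·q_1 = (-0.9231, 1.3846, -3.0000).
‖u_2‖ = 3.4306, so q_2 = (-0.2691, 0.4036, -0.8745).
Qᵀb = (-0.2774, -2.4216).
Back-substitute: x_2 = -2.4216/3.4306 = -0.7059.
x_1 = (-0.2774 + 1.1094·(-0.7059))/3.6056 = -0.2941.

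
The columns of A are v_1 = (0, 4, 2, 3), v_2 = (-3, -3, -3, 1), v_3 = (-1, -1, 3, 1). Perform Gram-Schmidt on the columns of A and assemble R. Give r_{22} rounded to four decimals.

q_1 = v_1/‖v_1‖ = (0, 4, 2, 3)/5.3852 = (0.0000, 0.7428, 0.3714, 0.5571).
r_{12} = q_1·v_2 = -2.7854.
u_2 = v_2 + 2.7854·q_1 = (-3.0000, -0.9310, -1.9655, 2.5517).
r_{22} = ‖u_2‖ = 4.4990.

r_{22} = 4.4990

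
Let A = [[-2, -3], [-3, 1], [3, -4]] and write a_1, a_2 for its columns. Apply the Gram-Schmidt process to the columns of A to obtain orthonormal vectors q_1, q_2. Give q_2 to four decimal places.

a_1 = (-2, -3, 3); ‖a_1‖ = 4.6904, so q_1 = (-0.4264, -0.6396, 0.6396).
q_1·a_2 = (-0.4264)·(-3) + (-0.6396)·1 + 0.6396·(-4) = -1.9188.
u_2 = a_2 + 1.9188·q_1 = (-3.8182, -0.2273, -2.7727).
‖u_2‖ = 4.7242, so q_2 = (-0.8082, -0.0481, -0.5869).

q_2 = (-0.8082, -0.0481, -0.5869)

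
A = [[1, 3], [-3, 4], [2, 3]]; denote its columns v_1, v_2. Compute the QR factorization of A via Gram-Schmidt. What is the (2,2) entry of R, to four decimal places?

r_{22} = 5.7756

e_1 = v_1/‖v_1‖ = (1, -3, 2)/3.7417 = (0.2673, -0.8018, 0.5345).
r_{12} = e_1·v_2 = -0.8018.
u_2 = v_2 + 0.8018·e_1 = (3.2143, 3.3571, 3.4286).
r_{22} = ‖u_2‖ = 5.7756.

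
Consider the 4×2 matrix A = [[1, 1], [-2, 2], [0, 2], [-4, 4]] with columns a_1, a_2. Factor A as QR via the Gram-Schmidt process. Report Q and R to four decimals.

Q = [[0.2182, 0.6816], [-0.4364, 0.0682], [0.0000, 0.7157], [-0.8729, 0.1363]], R = [[4.5826, -4.1461], [0.0000, 2.7946]]

a_1 = (1, -2, 0, -4); ‖a_1‖ = 4.5826, so e_1 = (0.2182, -0.4364, 0.0000, -0.8729).
e_1·a_2 = 0.2182·1 + (-0.4364)·2 + 0.0000·2 + (-0.8729)·4 = -4.1461.
u_2 = a_2 + 4.1461·e_1 = (1.9048, 0.1905, 2.0000, 0.3810).
‖u_2‖ = 2.7946, so e_2 = (0.6816, 0.0682, 0.7157, 0.1363).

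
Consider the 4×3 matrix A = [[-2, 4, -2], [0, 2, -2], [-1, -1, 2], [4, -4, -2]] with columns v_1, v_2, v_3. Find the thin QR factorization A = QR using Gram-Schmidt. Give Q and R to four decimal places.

v_1 = (-2, 0, -1, 4); ‖v_1‖ = 4.5826, so q_1 = (-0.4364, 0.0000, -0.2182, 0.8729).
q_1·v_2 = (-0.4364)·4 + 0.0000·2 + (-0.2182)·(-1) + 0.8729·(-4) = -5.0190.
u_2 = v_2 + 5.0190·q_1 = (1.8095, 2.0000, -2.0952, 0.3810).
‖u_2‖ = 3.4365, so q_2 = (0.5266, 0.5820, -0.6097, 0.1109).
q_1·v_3 = (-0.4364)·(-2) + 0.0000·(-2) + (-0.2182)·2 + 0.8729·(-2) = -1.3093; q_2·v_3 = 0.5266·(-2) + 0.5820·(-2) + (-0.6097)·2 + 0.1109·(-2) = -3.6582.
u_3 = v_3 + 1.3093·q_1 + 3.6582·q_2 = (-0.6452, 0.1290, -0.5161, -0.4516).
‖u_3‖ = 0.9504, so q_3 = (-0.6788, 0.1358, -0.5431, -0.4752).

Q = [[-0.4364, 0.5266, -0.6788], [0.0000, 0.5820, 0.1358], [-0.2182, -0.6097, -0.5431], [0.8729, 0.1109, -0.4752]], R = [[4.5826, -5.0190, -1.3093], [0.0000, 3.4365, -3.6582], [0.0000, 0.0000, 0.9504]]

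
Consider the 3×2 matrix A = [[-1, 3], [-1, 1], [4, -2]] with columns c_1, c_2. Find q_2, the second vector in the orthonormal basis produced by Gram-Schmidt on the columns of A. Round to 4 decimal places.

c_1 = (-1, -1, 4); ‖c_1‖ = 4.2426, so q_1 = (-0.2357, -0.2357, 0.9428).
q_1·c_2 = (-0.2357)·3 + (-0.2357)·1 + 0.9428·(-2) = -2.8284.
u_2 = c_2 + 2.8284·q_1 = (2.3333, 0.3333, 0.6667).
‖u_2‖ = 2.4495, so q_2 = (0.9526, 0.1361, 0.2722).

q_2 = (0.9526, 0.1361, 0.2722)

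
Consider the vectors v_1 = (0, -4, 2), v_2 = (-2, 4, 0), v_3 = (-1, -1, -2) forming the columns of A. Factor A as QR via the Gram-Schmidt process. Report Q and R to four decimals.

v_1 = (0, -4, 2); ‖v_1‖ = 4.4721, so q_1 = (0.0000, -0.8944, 0.4472).
q_1·v_2 = 0.0000·(-2) + (-0.8944)·4 + 0.4472·0 = -3.5777.
u_2 = v_2 + 3.5777·q_1 = (-2.0000, 0.8000, 1.6000).
‖u_2‖ = 2.6833, so q_2 = (-0.7454, 0.2981, 0.5963).
q_1·v_3 = 0.0000·(-1) + (-0.8944)·(-1) + 0.4472·(-2) = 0.0000; q_2·v_3 = (-0.7454)·(-1) + 0.2981·(-1) + 0.5963·(-2) = -0.7454.
u_3 = v_3 + 0.0000·q_1 + 0.7454·q_2 = (-1.5556, -0.7778, -1.5556).
‖u_3‖ = 2.3333, so q_3 = (-0.6667, -0.3333, -0.6667).

Q = [[0.0000, -0.7454, -0.6667], [-0.8944, 0.2981, -0.3333], [0.4472, 0.5963, -0.6667]], R = [[4.4721, -3.5777, 0.0000], [0.0000, 2.6833, -0.7454], [0.0000, 0.0000, 2.3333]]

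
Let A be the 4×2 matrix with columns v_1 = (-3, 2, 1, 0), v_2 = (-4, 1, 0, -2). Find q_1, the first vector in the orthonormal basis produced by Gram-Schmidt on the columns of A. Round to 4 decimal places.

q_1 = (-0.8018, 0.5345, 0.2673, 0.0000)

q_1 = v_1/‖v_1‖ = (-3, 2, 1, 0)/3.7417 = (-0.8018, 0.5345, 0.2673, 0.0000).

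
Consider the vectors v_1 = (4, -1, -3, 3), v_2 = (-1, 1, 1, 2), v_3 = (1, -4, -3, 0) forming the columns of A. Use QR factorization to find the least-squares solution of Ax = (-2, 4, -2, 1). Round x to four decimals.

v_1 = (4, -1, -3, 3); ‖v_1‖ = 5.9161, so q_1 = (0.6761, -0.1690, -0.5071, 0.5071).
q_1·v_2 = 0.6761·(-1) + (-0.1690)·1 + (-0.5071)·1 + 0.5071·2 = -0.3381.
u_2 = v_2 + 0.3381·q_1 = (-0.7714, 0.9429, 0.8286, 2.1714).
‖u_2‖ = 2.6241, so q_2 = (-0.2940, 0.3593, 0.3158, 0.8275).
q_1·v_3 = 0.6761·1 + (-0.1690)·(-4) + (-0.5071)·(-3) + 0.5071·0 = 2.8735; q_2·v_3 = (-0.2940)·1 + 0.3593·(-4) + 0.3158·(-3) + 0.8275·0 = -2.6785.
u_3 = v_3 − 2.8735·q_1 + 2.6785·q_2 = (-1.7303, -2.5519, -0.6971, 0.7593).
‖u_3‖ = 3.2509, so q_3 = (-0.5322, -0.7850, -0.2144, 0.2336).
Qᵀb = (-0.5071, 2.2212, -1.4129).
Back-substitute: x_3 = -1.4129/3.2509 = -0.4346.
x_2 = (2.2212 + 2.6785·(-0.4346))/2.6241 = 0.4028.
x_1 = (-0.5071 + 0.3381·0.4028 − 2.8735·(-0.4346))/5.9161 = 0.1484.

x = (0.1484, 0.4028, -0.4346)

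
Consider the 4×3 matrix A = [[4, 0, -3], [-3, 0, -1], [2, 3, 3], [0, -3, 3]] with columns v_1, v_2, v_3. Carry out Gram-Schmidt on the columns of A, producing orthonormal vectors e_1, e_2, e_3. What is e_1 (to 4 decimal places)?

v_1 = (4, -3, 2, 0); ‖v_1‖ = 5.3852, so e_1 = (0.7428, -0.5571, 0.3714, 0.0000).

e_1 = (0.7428, -0.5571, 0.3714, 0.0000)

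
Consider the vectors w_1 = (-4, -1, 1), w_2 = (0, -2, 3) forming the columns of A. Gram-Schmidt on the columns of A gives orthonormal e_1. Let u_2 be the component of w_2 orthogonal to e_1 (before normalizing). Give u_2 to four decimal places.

u_2 = (1.1111, -1.7222, 2.7222)

w_1 = (-4, -1, 1); ‖w_1‖ = 4.2426, so e_1 = (-0.9428, -0.2357, 0.2357).
e_1·w_2 = (-0.9428)·0 + (-0.2357)·(-2) + 0.2357·3 = 1.1785.
u_2 = w_2 − 1.1785·e_1 = (1.1111, -1.7222, 2.7222).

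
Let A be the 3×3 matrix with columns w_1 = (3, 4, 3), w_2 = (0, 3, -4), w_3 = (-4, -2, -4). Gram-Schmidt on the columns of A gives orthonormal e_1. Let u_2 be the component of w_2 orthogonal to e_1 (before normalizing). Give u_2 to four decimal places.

w_1 = (3, 4, 3); ‖w_1‖ = 5.8310, so e_1 = (0.5145, 0.6860, 0.5145).
e_1·w_2 = 0.5145·0 + 0.6860·3 + 0.5145·(-4) = 0.0000.
u_2 = w_2 + 0.0000·e_1 = (0.0000, 3.0000, -4.0000).

u_2 = (0.0000, 3.0000, -4.0000)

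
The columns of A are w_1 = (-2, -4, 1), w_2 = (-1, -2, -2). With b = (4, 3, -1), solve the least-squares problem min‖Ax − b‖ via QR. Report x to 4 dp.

x = (-1.0000, 0.0000)

w_1 = (-2, -4, 1); ‖w_1‖ = 4.5826, so q_1 = (-0.4364, -0.8729, 0.2182).
q_1·w_2 = (-0.4364)·(-1) + (-0.8729)·(-2) + 0.2182·(-2) = 1.7457.
u_2 = w_2 − 1.7457·q_1 = (-0.2381, -0.4762, -2.3810).
‖u_2‖ = 2.4398, so q_2 = (-0.0976, -0.1952, -0.9759).
Qᵀb = (-4.5826, 0.0000).
Back-substitute: x_2 = 0.0000/2.4398 = 0.0000.
x_1 = (-4.5826 − 1.7457·0.0000)/4.5826 = -1.0000.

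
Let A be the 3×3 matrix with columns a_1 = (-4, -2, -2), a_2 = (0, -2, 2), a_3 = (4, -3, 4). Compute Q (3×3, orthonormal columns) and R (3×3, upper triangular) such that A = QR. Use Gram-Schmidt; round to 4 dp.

q_1 = a_1/‖a_1‖ = (-4, -2, -2)/4.8990 = (-0.8165, -0.4082, -0.4082).
r_{12} = q_1·a_2 = 0.0000.
u_2 = a_2 + 0.0000·q_1 = (0.0000, -2.0000, 2.0000).
‖u_2‖ = 2.8284, so q_2 = (0.0000, -0.7071, 0.7071).
r_{13} = q_1·a_3 = -3.6742; r_{23} = q_2·a_3 = 4.9497.
u_3 = a_3 + 3.6742·q_1 − 4.9497·q_2 = (1.0000, -1.0000, -1.0000).
‖u_3‖ = 1.7321, so q_3 = (0.5774, -0.5774, -0.5774).

Q = [[-0.8165, 0.0000, 0.5774], [-0.4082, -0.7071, -0.5774], [-0.4082, 0.7071, -0.5774]], R = [[4.8990, 0.0000, -3.6742], [0.0000, 2.8284, 4.9497], [0.0000, 0.0000, 1.7321]]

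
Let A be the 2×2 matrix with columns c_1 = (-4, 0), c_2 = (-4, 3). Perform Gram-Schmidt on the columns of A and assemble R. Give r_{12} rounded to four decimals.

c_1 = (-4, 0); ‖c_1‖ = 4.0000, so e_1 = (-1.0000, 0.0000).
r_{12} = e_1·c_2 = 4.0000.

r_{12} = 4.0000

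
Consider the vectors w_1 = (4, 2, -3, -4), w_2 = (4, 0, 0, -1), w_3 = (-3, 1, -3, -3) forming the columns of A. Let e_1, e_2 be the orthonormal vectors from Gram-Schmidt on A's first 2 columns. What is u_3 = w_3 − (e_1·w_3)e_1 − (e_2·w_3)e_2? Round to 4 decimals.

e_1 = w_1/‖w_1‖ = (4, 2, -3, -4)/6.7082 = (0.5963, 0.2981, -0.4472, -0.5963).
r_{12} = e_1·w_2 = 2.9814.
u_2 = w_2 − 2.9814·e_1 = (2.2222, -0.8889, 1.3333, 0.7778).
‖u_2‖ = 2.8480, so e_2 = (0.7803, -0.3121, 0.4682, 0.2731).
r_{13} = e_1·w_3 = 1.6398; r_{23} = e_2·w_3 = -4.8767.
u_3 = w_3 − 1.6398·e_1 + 4.8767·e_2 = (-0.1726, -1.0110, 0.0164, -0.6904).

u_3 = (-0.1726, -1.0110, 0.0164, -0.6904)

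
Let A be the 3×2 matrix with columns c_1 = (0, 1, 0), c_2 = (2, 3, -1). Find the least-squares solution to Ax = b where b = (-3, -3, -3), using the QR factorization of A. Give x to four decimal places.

x = (-1.2000, -0.6000)

c_1 = (0, 1, 0); ‖c_1‖ = 1.0000, so e_1 = (0.0000, 1.0000, 0.0000).
e_1·c_2 = 0.0000·2 + 1.0000·3 + 0.0000·(-1) = 3.0000.
u_2 = c_2 − 3.0000·e_1 = (2.0000, 0.0000, -1.0000).
‖u_2‖ = 2.2361, so e_2 = (0.8944, 0.0000, -0.4472).
Qᵀb = (-3.0000, -1.3416).
Back-substitute: x_2 = -1.3416/2.2361 = -0.6000.
x_1 = (-3.0000 − 3.0000·(-0.6000))/1.0000 = -1.2000.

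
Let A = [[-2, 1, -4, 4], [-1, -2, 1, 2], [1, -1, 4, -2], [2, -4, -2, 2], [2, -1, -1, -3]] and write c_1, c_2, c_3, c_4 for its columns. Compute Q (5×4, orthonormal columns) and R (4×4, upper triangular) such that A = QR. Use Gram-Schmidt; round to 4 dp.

Q = [[-0.5345, -0.1508, -0.5310, 0.0559], [-0.2673, -0.7352, 0.3226, -0.5264], [0.2673, -0.0566, 0.6177, 0.2102], [0.5345, -0.6409, -0.3718, 0.4036], [0.5345, 0.1508, -0.3068, -0.7160]], R = [[3.7417, -2.9399, 1.3363, -3.7417], [0.0000, 3.7891, 0.7729, -3.6948], [0.0000, 0.0000, 5.9680, -2.5376], [0.0000, 0.0000, 0.0000, 1.7056]]

c_1 = (-2, -1, 1, 2, 2); ‖c_1‖ = 3.7417, so e_1 = (-0.5345, -0.2673, 0.2673, 0.5345, 0.5345).
e_1·c_2 = (-0.5345)·1 + (-0.2673)·(-2) + 0.2673·(-1) + 0.5345·(-4) + 0.5345·(-1) = -2.9399.
u_2 = c_2 + 2.9399·e_1 = (-0.5714, -2.7857, -0.2143, -2.4286, 0.5714).
‖u_2‖ = 3.7891, so e_2 = (-0.1508, -0.7352, -0.0566, -0.6409, 0.1508).
e_1·c_3 = (-0.5345)·(-4) + (-0.2673)·1 + 0.2673·4 + 0.5345·(-2) + 0.5345·(-1) = 1.3363; e_2·c_3 = (-0.1508)·(-4) + (-0.7352)·1 + (-0.0566)·4 + (-0.6409)·(-2) + 0.1508·(-1) = 0.7729.
u_3 = c_3 − 1.3363·e_1 − 0.7729·e_2 = (-3.1692, 1.9254, 3.6866, -2.2189, -1.8308).
‖u_3‖ = 5.9680, so e_3 = (-0.5310, 0.3226, 0.6177, -0.3718, -0.3068).
e_1·c_4 = (-0.5345)·4 + (-0.2673)·2 + 0.2673·(-2) + 0.5345·2 + 0.5345·(-3) = -3.7417; e_2·c_4 = (-0.1508)·4 + (-0.7352)·2 + (-0.0566)·(-2) + (-0.6409)·2 + 0.1508·(-3) = -3.6948; e_3·c_4 = (-0.5310)·4 + 0.3226·2 + 0.6177·(-2) + (-0.3718)·2 + (-0.3068)·(-3) = -2.5376.
u_4 = c_4 + 3.7417·e_1 + 3.6948·e_2 + 2.5376·e_3 = (0.0953, -0.8978, 0.3586, 0.6884, -1.2213).
‖u_4‖ = 1.7056, so e_4 = (0.0559, -0.5264, 0.2102, 0.4036, -0.7160).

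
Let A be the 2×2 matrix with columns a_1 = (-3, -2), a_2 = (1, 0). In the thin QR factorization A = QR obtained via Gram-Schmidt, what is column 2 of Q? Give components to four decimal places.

a_1 = (-3, -2); ‖a_1‖ = 3.6056, so q_1 = (-0.8321, -0.5547).
q_1·a_2 = (-0.8321)·1 + (-0.5547)·0 = -0.8321.
u_2 = a_2 + 0.8321·q_1 = (0.3077, -0.4615).
‖u_2‖ = 0.5547, so q_2 = (0.5547, -0.8321).

q_2 = (0.5547, -0.8321)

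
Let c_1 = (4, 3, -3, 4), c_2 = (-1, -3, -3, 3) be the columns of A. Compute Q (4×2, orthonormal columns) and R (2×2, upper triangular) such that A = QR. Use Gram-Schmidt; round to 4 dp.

Q = [[0.5657, -0.3173], [0.4243, -0.6732], [-0.4243, -0.4875], [0.5657, 0.4566]], R = [[7.0711, 1.1314], [0.0000, 5.1691]]

c_1 = (4, 3, -3, 4); ‖c_1‖ = 7.0711, so q_1 = (0.5657, 0.4243, -0.4243, 0.5657).
q_1·c_2 = 0.5657·(-1) + 0.4243·(-3) + (-0.4243)·(-3) + 0.5657·3 = 1.1314.
u_2 = c_2 − 1.1314·q_1 = (-1.6400, -3.4800, -2.5200, 2.3600).
‖u_2‖ = 5.1691, so q_2 = (-0.3173, -0.6732, -0.4875, 0.4566).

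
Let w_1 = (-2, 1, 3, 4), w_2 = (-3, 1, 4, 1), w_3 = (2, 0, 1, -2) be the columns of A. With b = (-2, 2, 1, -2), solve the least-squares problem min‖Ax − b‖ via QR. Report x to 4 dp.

q_1 = w_1/‖w_1‖ = (-2, 1, 3, 4)/5.4772 = (-0.3651, 0.1826, 0.5477, 0.7303).
r_{12} = q_1·w_2 = 4.1992.
u_2 = w_2 − 4.1992·q_1 = (-1.4667, 0.2333, 1.7000, -2.0667).
‖u_2‖ = 3.0605, so q_2 = (-0.4792, 0.0762, 0.5555, -0.6753).
r_{13} = q_1·w_3 = -1.6432; r_{23} = q_2·w_3 = 0.9476.
u_3 = w_3 + 1.6432·q_1 − 0.9476·q_2 = (1.8541, 0.2278, 1.3737, -0.1601).
‖u_3‖ = 2.3242, so q_3 = (0.7977, 0.0980, 0.5910, -0.0689).
Qᵀb = (0.1826, 3.0169, -0.6706).
Back-substitute: x_3 = -0.6706/2.3242 = -0.2885.
x_2 = (3.0169 − 0.9476·(-0.2885))/3.0605 = 1.0751.
x_1 = (0.1826 − 4.1992·1.0751 + 1.6432·(-0.2885))/5.4772 = -0.8775.

x = (-0.8775, 1.0751, -0.2885)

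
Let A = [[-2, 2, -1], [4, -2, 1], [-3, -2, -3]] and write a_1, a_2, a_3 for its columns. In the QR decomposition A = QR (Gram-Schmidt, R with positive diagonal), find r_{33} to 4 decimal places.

r_{33} = 0.9058

a_1 = (-2, 4, -3); ‖a_1‖ = 5.3852, so q_1 = (-0.3714, 0.7428, -0.5571).
q_1·a_2 = (-0.3714)·2 + 0.7428·(-2) + (-0.5571)·(-2) = -1.1142.
u_2 = a_2 + 1.1142·q_1 = (1.5862, -1.1724, -2.6207).
‖u_2‖ = 3.2800, so q_2 = (0.4836, -0.3574, -0.7990).
q_1·a_3 = (-0.3714)·(-1) + 0.7428·1 + (-0.5571)·(-3) = 2.7854; q_2·a_3 = 0.4836·(-1) + (-0.3574)·1 + (-0.7990)·(-3) = 1.5559.
u_3 = a_3 − 2.7854·q_1 − 1.5559·q_2 = (-0.7179, -0.5128, -0.2051).
r_{33} = ‖u_3‖ = 0.9058.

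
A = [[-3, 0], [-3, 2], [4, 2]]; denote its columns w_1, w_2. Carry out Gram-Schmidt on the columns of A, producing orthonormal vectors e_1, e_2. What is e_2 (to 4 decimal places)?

e_2 = (0.0629, 0.7752, 0.6286)

w_1 = (-3, -3, 4); ‖w_1‖ = 5.8310, so e_1 = (-0.5145, -0.5145, 0.6860).
e_1·w_2 = (-0.5145)·0 + (-0.5145)·2 + 0.6860·2 = 0.3430.
u_2 = w_2 − 0.3430·e_1 = (0.1765, 2.1765, 1.7647).
‖u_2‖ = 2.8076, so e_2 = (0.0629, 0.7752, 0.6286).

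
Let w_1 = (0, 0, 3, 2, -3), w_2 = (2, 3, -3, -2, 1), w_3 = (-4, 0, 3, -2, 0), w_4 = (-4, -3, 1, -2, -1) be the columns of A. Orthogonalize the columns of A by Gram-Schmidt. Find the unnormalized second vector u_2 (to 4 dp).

u_2 = (2.0000, 3.0000, -0.8182, -0.5455, -1.1818)

e_1 = w_1/‖w_1‖ = (0, 0, 3, 2, -3)/4.6904 = (0.0000, 0.0000, 0.6396, 0.4264, -0.6396).
r_{12} = e_1·w_2 = -3.4112.
u_2 = w_2 + 3.4112·e_1 = (2.0000, 3.0000, -0.8182, -0.5455, -1.1818).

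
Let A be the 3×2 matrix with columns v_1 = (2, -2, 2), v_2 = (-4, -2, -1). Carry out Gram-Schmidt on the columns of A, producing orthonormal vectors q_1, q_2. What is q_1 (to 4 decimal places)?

v_1 = (2, -2, 2); ‖v_1‖ = 3.4641, so q_1 = (0.5774, -0.5774, 0.5774).

q_1 = (0.5774, -0.5774, 0.5774)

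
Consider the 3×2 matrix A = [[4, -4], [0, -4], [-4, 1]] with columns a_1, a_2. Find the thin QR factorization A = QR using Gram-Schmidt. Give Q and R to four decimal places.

Q = [[0.7071, -0.3313], [0.0000, -0.8835], [-0.7071, -0.3313]], R = [[5.6569, -3.5355], [0.0000, 4.5277]]

q_1 = a_1/‖a_1‖ = (4, 0, -4)/5.6569 = (0.7071, 0.0000, -0.7071).
r_{12} = q_1·a_2 = -3.5355.
u_2 = a_2 + 3.5355·q_1 = (-1.5000, -4.0000, -1.5000).
‖u_2‖ = 4.5277, so q_2 = (-0.3313, -0.8835, -0.3313).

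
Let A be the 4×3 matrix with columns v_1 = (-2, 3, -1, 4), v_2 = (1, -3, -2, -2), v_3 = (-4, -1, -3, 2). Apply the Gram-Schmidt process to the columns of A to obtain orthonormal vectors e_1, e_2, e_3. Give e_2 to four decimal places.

e_2 = (-0.0461, -0.4494, -0.8873, 0.0922)

v_1 = (-2, 3, -1, 4); ‖v_1‖ = 5.4772, so e_1 = (-0.3651, 0.5477, -0.1826, 0.7303).
e_1·v_2 = (-0.3651)·1 + 0.5477·(-3) + (-0.1826)·(-2) + 0.7303·(-2) = -3.1038.
u_2 = v_2 + 3.1038·e_1 = (-0.1333, -1.3000, -2.5667, 0.2667).
‖u_2‖ = 2.8925, so e_2 = (-0.0461, -0.4494, -0.8873, 0.0922).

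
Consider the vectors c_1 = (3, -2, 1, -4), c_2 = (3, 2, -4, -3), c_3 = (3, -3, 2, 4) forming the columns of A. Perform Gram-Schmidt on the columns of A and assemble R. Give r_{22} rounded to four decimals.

r_{22} = 5.6892

c_1 = (3, -2, 1, -4); ‖c_1‖ = 5.4772, so e_1 = (0.5477, -0.3651, 0.1826, -0.7303).
e_1·c_2 = 0.5477·3 + (-0.3651)·2 + 0.1826·(-4) + (-0.7303)·(-3) = 2.3735.
u_2 = c_2 − 2.3735·e_1 = (1.7000, 2.8667, -4.4333, -1.2667).
r_{22} = ‖u_2‖ = 5.6892.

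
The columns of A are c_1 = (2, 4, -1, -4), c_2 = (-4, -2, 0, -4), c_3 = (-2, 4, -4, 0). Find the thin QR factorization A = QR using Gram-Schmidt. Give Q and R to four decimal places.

Q = [[0.3288, -0.6667, -0.5312], [0.6576, -0.3333, 0.4210], [-0.1644, 0.0000, -0.6616], [-0.6576, -0.6667, 0.3208]], R = [[6.0828, 0.0000, 2.6304], [0.0000, 6.0000, 0.0000], [0.0000, 0.0000, 5.3927]]

c_1 = (2, 4, -1, -4); ‖c_1‖ = 6.0828, so e_1 = (0.3288, 0.6576, -0.1644, -0.6576).
e_1·c_2 = 0.3288·(-4) + 0.6576·(-2) + (-0.1644)·0 + (-0.6576)·(-4) = 0.0000.
u_2 = c_2 + 0.0000·e_1 = (-4.0000, -2.0000, 0.0000, -4.0000).
‖u_2‖ = 6.0000, so e_2 = (-0.6667, -0.3333, 0.0000, -0.6667).
e_1·c_3 = 0.3288·(-2) + 0.6576·4 + (-0.1644)·(-4) + (-0.6576)·0 = 2.6304; e_2·c_3 = (-0.6667)·(-2) + (-0.3333)·4 + 0.0000·(-4) + (-0.6667)·0 = 0.0000.
u_3 = c_3 − 2.6304·e_1 + 0.0000·e_2 = (-2.8649, 2.2703, -3.5676, 1.7297).
‖u_3‖ = 5.3927, so e_3 = (-0.5312, 0.4210, -0.6616, 0.3208).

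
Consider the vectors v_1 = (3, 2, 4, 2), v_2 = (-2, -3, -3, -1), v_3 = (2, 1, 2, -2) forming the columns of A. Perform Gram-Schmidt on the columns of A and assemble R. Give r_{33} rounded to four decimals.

r_{33} = 2.7725

v_1 = (3, 2, 4, 2); ‖v_1‖ = 5.7446, so e_1 = (0.5222, 0.3482, 0.6963, 0.3482).
e_1·v_2 = 0.5222·(-2) + 0.3482·(-3) + 0.6963·(-3) + 0.3482·(-1) = -4.5260.
u_2 = v_2 + 4.5260·e_1 = (0.3636, -1.4242, 0.1515, 0.5758).
‖u_2‖ = 1.5859, so e_2 = (0.2293, -0.8981, 0.0955, 0.3630).
e_1·v_3 = 0.5222·2 + 0.3482·1 + 0.6963·2 + 0.3482·(-2) = 2.0889; e_2·v_3 = 0.2293·2 + (-0.8981)·1 + 0.0955·2 + 0.3630·(-2) = -0.9745.
u_3 = v_3 − 2.0889·e_1 + 0.9745·e_2 = (1.1325, -0.6024, 0.6386, -2.3735).
r_{33} = ‖u_3‖ = 2.7725.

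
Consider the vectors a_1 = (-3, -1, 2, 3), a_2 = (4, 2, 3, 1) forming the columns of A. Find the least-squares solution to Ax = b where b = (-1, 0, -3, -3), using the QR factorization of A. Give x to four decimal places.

a_1 = (-3, -1, 2, 3); ‖a_1‖ = 4.7958, so q_1 = (-0.6255, -0.2085, 0.4170, 0.6255).
q_1·a_2 = (-0.6255)·4 + (-0.2085)·2 + 0.4170·3 + 0.6255·1 = -1.0426.
u_2 = a_2 + 1.0426·q_1 = (3.3478, 1.7826, 3.4348, 1.6522).
‖u_2‖ = 5.3771, so q_2 = (0.6226, 0.3315, 0.6388, 0.3073).
Qᵀb = (-2.5022, -3.4607).
Back-substitute: x_2 = -3.4607/5.3771 = -0.6436.
x_1 = (-2.5022 + 1.0426·(-0.6436))/4.7958 = -0.6617.

x = (-0.6617, -0.6436)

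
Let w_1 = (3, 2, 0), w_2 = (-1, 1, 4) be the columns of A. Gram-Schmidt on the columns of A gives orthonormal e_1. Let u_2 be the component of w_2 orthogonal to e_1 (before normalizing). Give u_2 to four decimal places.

u_2 = (-0.7692, 1.1538, 4.0000)

e_1 = w_1/‖w_1‖ = (3, 2, 0)/3.6056 = (0.8321, 0.5547, 0.0000).
r_{12} = e_1·w_2 = -0.2774.
u_2 = w_2 + 0.2774·e_1 = (-0.7692, 1.1538, 4.0000).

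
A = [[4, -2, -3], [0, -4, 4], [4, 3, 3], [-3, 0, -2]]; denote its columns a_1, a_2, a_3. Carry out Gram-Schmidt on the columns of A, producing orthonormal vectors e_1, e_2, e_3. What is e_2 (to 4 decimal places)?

e_2 = (-0.4469, -0.7478, 0.4879, 0.0547)

e_1 = a_1/‖a_1‖ = (4, 0, 4, -3)/6.4031 = (0.6247, 0.0000, 0.6247, -0.4685).
r_{12} = e_1·a_2 = 0.6247.
u_2 = a_2 − 0.6247·e_1 = (-2.3902, -4.0000, 2.6098, 0.2927).
‖u_2‖ = 5.3488, so e_2 = (-0.4469, -0.7478, 0.4879, 0.0547).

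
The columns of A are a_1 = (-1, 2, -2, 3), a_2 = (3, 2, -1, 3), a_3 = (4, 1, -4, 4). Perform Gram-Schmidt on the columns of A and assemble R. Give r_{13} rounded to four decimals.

r_{13} = 4.2426

a_1 = (-1, 2, -2, 3); ‖a_1‖ = 4.2426, so q_1 = (-0.2357, 0.4714, -0.4714, 0.7071).
r_{13} = q_1·a_3 = 4.2426.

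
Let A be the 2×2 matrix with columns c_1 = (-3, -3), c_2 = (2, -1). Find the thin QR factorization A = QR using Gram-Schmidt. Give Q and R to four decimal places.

c_1 = (-3, -3); ‖c_1‖ = 4.2426, so q_1 = (-0.7071, -0.7071).
q_1·c_2 = (-0.7071)·2 + (-0.7071)·(-1) = -0.7071.
u_2 = c_2 + 0.7071·q_1 = (1.5000, -1.5000).
‖u_2‖ = 2.1213, so q_2 = (0.7071, -0.7071).

Q = [[-0.7071, 0.7071], [-0.7071, -0.7071]], R = [[4.2426, -0.7071], [0.0000, 2.1213]]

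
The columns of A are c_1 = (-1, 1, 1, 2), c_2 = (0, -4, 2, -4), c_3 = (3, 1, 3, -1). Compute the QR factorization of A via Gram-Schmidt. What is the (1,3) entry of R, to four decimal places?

r_{13} = -0.3780

c_1 = (-1, 1, 1, 2); ‖c_1‖ = 2.6458, so q_1 = (-0.3780, 0.3780, 0.3780, 0.7559).
r_{13} = q_1·c_3 = -0.3780.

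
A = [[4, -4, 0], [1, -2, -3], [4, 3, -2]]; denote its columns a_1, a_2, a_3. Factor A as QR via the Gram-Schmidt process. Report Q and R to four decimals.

Q = [[0.6963, -0.6195, 0.3625], [0.1741, -0.3442, -0.9226], [0.6963, 0.7055, -0.1318]], R = [[5.7446, -1.0445, -1.9149], [0.0000, 5.2829, -0.3786], [0.0000, 0.0000, 3.0315]]

a_1 = (4, 1, 4); ‖a_1‖ = 5.7446, so e_1 = (0.6963, 0.1741, 0.6963).
e_1·a_2 = 0.6963·(-4) + 0.1741·(-2) + 0.6963·3 = -1.0445.
u_2 = a_2 + 1.0445·e_1 = (-3.2727, -1.8182, 3.7273).
‖u_2‖ = 5.2829, so e_2 = (-0.6195, -0.3442, 0.7055).
e_1·a_3 = 0.6963·0 + 0.1741·(-3) + 0.6963·(-2) = -1.9149; e_2·a_3 = (-0.6195)·0 + (-0.3442)·(-3) + 0.7055·(-2) = -0.3786.
u_3 = a_3 + 1.9149·e_1 + 0.3786·e_2 = (1.0988, -2.7970, -0.3996).
‖u_3‖ = 3.0315, so e_3 = (0.3625, -0.9226, -0.1318).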